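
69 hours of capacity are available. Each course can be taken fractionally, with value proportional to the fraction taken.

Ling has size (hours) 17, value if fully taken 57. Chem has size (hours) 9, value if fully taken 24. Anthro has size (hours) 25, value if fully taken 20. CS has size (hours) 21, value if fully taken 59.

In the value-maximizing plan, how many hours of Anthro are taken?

22

Sort by value density: Ling 57/17≈3.35, CS 59/21≈2.81, Chem 24/9≈2.67, Anthro 20/25≈0.8.
All 17 hours of Ling fit (value 57) — 52 remain.
Take all of CS (21 hours, value 59) — 31 hours left.
All 9 hours of Chem fit (value 24) — 22 remain.
Fill the last 22 hours with part of Anthro: 22/25 of it earns 17.6.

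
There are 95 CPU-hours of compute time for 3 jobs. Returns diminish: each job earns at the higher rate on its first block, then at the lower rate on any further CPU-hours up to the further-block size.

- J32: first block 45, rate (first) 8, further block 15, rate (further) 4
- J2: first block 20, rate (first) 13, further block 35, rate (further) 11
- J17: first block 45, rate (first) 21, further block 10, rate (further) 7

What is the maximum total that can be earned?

Rank every tier by rate: J17/T1 21 > J2/T1 13 > J2/T2 11 > J32/T1 8 > J17/T2 7 > J32/T2 4.
J17 T1 at 21: fill all 45 ; 50 left.
J2/T1 (13): +20 ; 30 left.
30 remain; put them into J2 T2 at 11.
Total = 21×45 + 13×20 + 11×30 = 1535.

1535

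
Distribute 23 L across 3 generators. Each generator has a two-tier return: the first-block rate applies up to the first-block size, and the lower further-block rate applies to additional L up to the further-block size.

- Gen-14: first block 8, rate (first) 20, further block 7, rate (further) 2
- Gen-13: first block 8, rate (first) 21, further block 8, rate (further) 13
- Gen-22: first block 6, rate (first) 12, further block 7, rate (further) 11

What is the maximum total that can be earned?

419

Order all 6 blocks by rate: Gen-13/T1 21 > Gen-14/T1 20 > Gen-13/T2 13 > Gen-22/T1 12 > Gen-22/T2 11 > Gen-14/T2 2.
Gen-13/T1 (21): +8 ; 15 left.
Fill Gen-14 T1 block (8 at 20) ; 7 left.
7 remain; put them into Gen-13 T2 at 13.
Total = 21×8 + 20×8 + 13×7 = 419.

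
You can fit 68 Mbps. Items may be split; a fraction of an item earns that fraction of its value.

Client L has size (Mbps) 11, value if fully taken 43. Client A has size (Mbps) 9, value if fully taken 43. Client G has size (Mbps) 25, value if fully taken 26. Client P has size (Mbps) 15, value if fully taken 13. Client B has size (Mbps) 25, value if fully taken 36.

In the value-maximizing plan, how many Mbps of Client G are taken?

Best value per unit of size first: Client A 43/9≈4.78, Client L 43/11≈3.91, Client B 36/25≈1.44, Client G 26/25≈1.04, Client P 13/15≈0.867.
All 9 Mbps of Client A fit (value 43) → 59 remain.
Client L: take in full, 11 Mbps for value 43 → 48 left.
All 25 Mbps of Client B fit (value 36) → 23 remain.
23 Mbps left: a 23/25 share of Client G gives 26×23/25 = 23.92.

23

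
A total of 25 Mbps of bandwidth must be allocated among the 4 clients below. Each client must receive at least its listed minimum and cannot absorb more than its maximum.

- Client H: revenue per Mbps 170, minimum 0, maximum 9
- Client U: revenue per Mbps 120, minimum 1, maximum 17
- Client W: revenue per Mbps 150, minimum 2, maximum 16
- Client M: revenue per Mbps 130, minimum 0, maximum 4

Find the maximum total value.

Meeting every minimum uses 0+1+2+0 = 3 Mbps, leaving 22.
Order the clients by revenue per Mbps: Client H 170 > Client W 150 > Client M 130 > Client U 120.
Give Client H 9 more to hit its cap of 9 — 13 left.
Only 13 left; Client W takes them to reach 15.
Total = 170×9 + 120×1 + 150×15 = 3900.

3900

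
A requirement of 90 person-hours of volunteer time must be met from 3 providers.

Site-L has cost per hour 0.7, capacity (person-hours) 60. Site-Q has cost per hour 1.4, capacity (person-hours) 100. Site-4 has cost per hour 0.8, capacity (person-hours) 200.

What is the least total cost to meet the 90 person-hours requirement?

Use providers in increasing cost order.
Take 60 from Site-L at 0.7 → need 30 more.
Site-4 at 0.8: take 30 of its 200 → requirement met.
Site-Q: unused.
Cost = 60×0.7 + 30×0.8 = 66.

66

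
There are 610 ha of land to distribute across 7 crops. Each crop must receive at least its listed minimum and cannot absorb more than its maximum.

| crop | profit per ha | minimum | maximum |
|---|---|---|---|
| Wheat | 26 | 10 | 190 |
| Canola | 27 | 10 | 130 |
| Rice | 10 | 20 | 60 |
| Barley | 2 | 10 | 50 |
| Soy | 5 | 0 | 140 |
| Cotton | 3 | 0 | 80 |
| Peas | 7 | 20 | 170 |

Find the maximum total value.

10510

Meeting every minimum uses 10+10+20+10+0+0+20 = 70 ha, leaving 540.
Highest profit per ha first: Canola 27 > Wheat 26 > Rice 10 > Peas 7 > Soy 5 > Cotton 3 > Barley 2.
Canola: +120 to 130 (cap) — 420 left.
Wheat: +180 to 190 (cap) — 240 left.
Rice takes 40 more to reach its cap of 60 — 200 left.
Give Peas 150 more to hit its cap of 170 — 50 left.
Only 50 left; Soy takes them to reach 50.
Total = 26×190 + 27×130 + 10×60 + 2×10 + 5×50 + 7×170 = 10510.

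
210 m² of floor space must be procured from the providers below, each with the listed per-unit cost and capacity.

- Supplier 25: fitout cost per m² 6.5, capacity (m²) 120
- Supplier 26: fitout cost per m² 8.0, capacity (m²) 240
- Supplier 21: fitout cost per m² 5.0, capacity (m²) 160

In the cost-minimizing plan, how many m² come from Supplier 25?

50

Cheapest first:
Supplier 21 at 5.0: take all 160 m² → 50 still needed.
Supplier 25 (6.5): take the remaining 50 → done.
Supplier 26: unused.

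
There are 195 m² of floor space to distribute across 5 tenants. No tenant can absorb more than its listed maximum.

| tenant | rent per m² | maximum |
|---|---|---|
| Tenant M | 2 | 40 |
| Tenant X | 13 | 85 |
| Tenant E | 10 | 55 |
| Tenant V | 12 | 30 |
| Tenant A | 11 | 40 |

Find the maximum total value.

Rank by rent per m²: Tenant X 13 > Tenant V 12 > Tenant A 11 > Tenant E 10 > Tenant M 2.
Tenant X takes 85 to reach its cap of 85 — 110 left.
Give Tenant V 30 to hit its cap of 30 — 80 left.
Tenant A takes 40 to reach its cap of 40 — 40 left.
Only 40 left; Tenant E takes them to reach 40.
Total = 13×85 + 10×40 + 12×30 + 11×40 = 2305.

2305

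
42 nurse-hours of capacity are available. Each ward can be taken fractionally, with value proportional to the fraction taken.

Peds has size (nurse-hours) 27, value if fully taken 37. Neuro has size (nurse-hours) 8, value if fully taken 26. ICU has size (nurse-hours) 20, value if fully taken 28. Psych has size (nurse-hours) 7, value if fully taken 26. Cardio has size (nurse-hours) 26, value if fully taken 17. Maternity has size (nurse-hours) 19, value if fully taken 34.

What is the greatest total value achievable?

Rank by value-to-size ratio: Psych 26/7≈3.71, Neuro 26/8≈3.25, Maternity 34/19≈1.79, ICU 28/20≈1.4, Peds 37/27≈1.37, Cardio 17/26≈0.654.
Psych: take in full, 7 nurse-hours for value 26 — 35 left.
Neuro: take in full, 8 nurse-hours for value 26 — 27 left.
All 19 nurse-hours of Maternity fit (value 34) — 8 remain.
8 nurse-hours left: a 8/20 share of ICU gives 28×8/20 = 11.2.
Total value = 97.2.

97.2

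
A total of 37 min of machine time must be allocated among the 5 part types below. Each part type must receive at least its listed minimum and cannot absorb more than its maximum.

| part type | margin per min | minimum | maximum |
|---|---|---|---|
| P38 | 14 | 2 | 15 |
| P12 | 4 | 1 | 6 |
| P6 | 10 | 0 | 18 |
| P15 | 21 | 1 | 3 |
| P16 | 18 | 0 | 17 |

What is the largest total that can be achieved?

Meeting every minimum uses 2+1+0+1+0 = 4 min, leaving 33.
Order the part types by margin per min: P15 21 > P16 18 > P38 14 > P6 10 > P12 4.
P15 takes 2 more to reach its cap of 3 → 31 left.
P16: +17 to 17 (cap) → 14 left.
Give P38 13 more to hit its cap of 15 → 1 left.
P6 has room for 18 more but only 1 remain, so it gets 1.
Total = 14×15 + 4×1 + 10×1 + 21×3 + 18×17 = 593.

593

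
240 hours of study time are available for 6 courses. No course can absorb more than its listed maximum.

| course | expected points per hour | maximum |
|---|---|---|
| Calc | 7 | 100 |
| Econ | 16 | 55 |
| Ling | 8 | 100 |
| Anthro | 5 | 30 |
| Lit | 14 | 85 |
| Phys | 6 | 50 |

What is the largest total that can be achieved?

Rank by expected points per hour: Econ 16 > Lit 14 > Ling 8 > Calc 7 > Phys 6 > Anthro 5.
Econ: +55 to 55 (cap) → 185 left.
Lit takes 85 to reach its cap of 85 → 100 left.
Give Ling 100 to hit its cap of 100 → 0 left.
Total = 16×55 + 8×100 + 14×85 = 2870.

2870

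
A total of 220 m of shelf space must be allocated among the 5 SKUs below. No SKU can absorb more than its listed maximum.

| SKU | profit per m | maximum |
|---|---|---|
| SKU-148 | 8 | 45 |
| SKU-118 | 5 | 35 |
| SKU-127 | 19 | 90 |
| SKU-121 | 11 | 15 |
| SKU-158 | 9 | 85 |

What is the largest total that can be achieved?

2880

Rank by profit per m: SKU-127 19 > SKU-121 11 > SKU-158 9 > SKU-148 8 > SKU-118 5.
Give SKU-127 90 to hit its cap of 90 — 130 left.
SKU-121: +15 to 15 (cap) — 115 left.
Give SKU-158 85 to hit its cap of 85 — 30 left.
Only 30 left; SKU-148 takes them to reach 30.
Total = 8×30 + 19×90 + 11×15 + 9×85 = 2880.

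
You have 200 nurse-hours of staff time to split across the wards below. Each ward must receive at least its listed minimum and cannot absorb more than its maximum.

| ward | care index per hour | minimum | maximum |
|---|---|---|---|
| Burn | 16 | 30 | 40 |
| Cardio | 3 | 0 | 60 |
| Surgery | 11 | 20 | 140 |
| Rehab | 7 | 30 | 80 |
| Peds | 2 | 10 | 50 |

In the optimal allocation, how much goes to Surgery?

Meeting every minimum uses 30+0+20+30+10 = 90 nurse-hours, leaving 110.
Rank by care index per hour: Burn 16 > Surgery 11 > Rehab 7 > Cardio 3 > Peds 2.
Burn: +10 to 40 (cap) ; 100 left.
Only 100 left; Surgery takes them to reach 120.

120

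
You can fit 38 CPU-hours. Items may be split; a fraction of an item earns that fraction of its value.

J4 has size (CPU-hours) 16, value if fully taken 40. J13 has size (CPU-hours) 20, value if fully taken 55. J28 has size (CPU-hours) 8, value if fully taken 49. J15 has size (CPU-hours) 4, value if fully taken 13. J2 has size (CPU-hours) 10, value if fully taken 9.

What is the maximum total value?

132

Best value per unit of size first: J28 49/8≈6.12, J15 13/4≈3.25, J13 55/20≈2.75, J4 40/16≈2.5, J2 9/10≈0.9.
J28: take in full, 8 CPU-hours for value 49 ; 30 left.
J15: take in full, 4 CPU-hours for value 13 ; 26 left.
Take all of J13 (20 CPU-hours, value 55) ; 6 CPU-hours left.
6 CPU-hours left: a 6/16 share of J4 gives 40×6/16 = 15.
Total value = 132.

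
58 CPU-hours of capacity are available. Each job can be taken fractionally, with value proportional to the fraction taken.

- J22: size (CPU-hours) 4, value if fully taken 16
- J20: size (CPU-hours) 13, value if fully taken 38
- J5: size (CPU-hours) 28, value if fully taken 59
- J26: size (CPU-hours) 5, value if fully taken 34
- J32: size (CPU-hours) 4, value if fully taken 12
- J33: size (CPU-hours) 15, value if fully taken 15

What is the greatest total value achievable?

163

Best value per unit of size first: J26 34/5≈6.8, J22 16/4≈4, J32 12/4≈3, J20 38/13≈2.92, J5 59/28≈2.11, J33 15/15≈1.
Take all of J26 (5 CPU-hours, value 34) ; 53 CPU-hours left.
J22: take in full, 4 CPU-hours for value 16 ; 49 left.
Take all of J32 (4 CPU-hours, value 12) ; 45 CPU-hours left.
J20: take in full, 13 CPU-hours for value 38 ; 32 left.
All 28 CPU-hours of J5 fit (value 59) ; 4 remain.
Fill the last 4 CPU-hours with part of J33: 4/15 of it earns 4.
Total value = 163.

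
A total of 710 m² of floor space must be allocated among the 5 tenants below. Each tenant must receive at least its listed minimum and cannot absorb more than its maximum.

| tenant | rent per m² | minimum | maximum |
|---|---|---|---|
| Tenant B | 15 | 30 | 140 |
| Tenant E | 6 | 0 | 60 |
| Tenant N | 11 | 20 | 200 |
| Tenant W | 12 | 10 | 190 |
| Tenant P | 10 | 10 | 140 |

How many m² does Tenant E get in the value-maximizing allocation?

Meeting every minimum uses 30+0+20+10+10 = 70 m², leaving 640.
Highest rent per m² first: Tenant B 15 > Tenant W 12 > Tenant N 11 > Tenant P 10 > Tenant E 6.
Tenant B takes 110 more to reach its cap of 140 → 530 left.
Tenant W: +180 to 190 (cap) → 350 left.
Tenant N takes 180 more to reach its cap of 200 → 170 left.
Tenant P takes 130 more to reach its cap of 140 → 40 left.
Tenant E has room for 60 more but only 40 remain, so it gets 40.

40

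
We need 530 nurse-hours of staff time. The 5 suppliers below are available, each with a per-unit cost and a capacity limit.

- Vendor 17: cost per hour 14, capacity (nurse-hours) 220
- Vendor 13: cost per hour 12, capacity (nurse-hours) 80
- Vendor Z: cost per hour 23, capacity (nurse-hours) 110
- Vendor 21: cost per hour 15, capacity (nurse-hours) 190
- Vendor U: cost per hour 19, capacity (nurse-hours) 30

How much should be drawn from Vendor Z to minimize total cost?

10

Cheapest first:
Take 80 from Vendor 13 at 12 — need 450 more.
Vendor 17 (14): use full 220 — 230 nurse-hours to go.
Take 190 from Vendor 21 at 15 — need 40 more.
Take 30 from Vendor U at 19 — need 10 more.
Vendor Z (23): take the remaining 10 — done.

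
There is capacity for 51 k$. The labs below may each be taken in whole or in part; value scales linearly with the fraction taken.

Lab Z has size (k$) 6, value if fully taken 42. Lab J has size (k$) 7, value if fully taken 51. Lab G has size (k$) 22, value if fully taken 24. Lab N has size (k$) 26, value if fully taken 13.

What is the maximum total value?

125

Best value per unit of size first: Lab J 51/7≈7.29, Lab Z 42/6≈7, Lab G 24/22≈1.09, Lab N 13/26≈0.5.
Take all of Lab J (7 k$, value 51) → 44 k$ left.
All 6 k$ of Lab Z fit (value 42) → 38 remain.
Take all of Lab G (22 k$, value 24) → 16 k$ left.
Fill the last 16 k$ with part of Lab N: 16/26 of it earns 8.
Total value = 125.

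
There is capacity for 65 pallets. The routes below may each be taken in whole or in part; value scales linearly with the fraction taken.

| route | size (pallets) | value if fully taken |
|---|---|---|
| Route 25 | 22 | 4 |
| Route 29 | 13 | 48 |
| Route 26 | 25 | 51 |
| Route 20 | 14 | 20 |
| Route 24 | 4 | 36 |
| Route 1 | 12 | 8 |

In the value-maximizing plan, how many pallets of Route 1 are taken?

9

Best value per unit of size first: Route 24 36/4≈9, Route 29 48/13≈3.69, Route 26 51/25≈2.04, Route 20 20/14≈1.43, Route 1 8/12≈0.667, Route 25 4/22≈0.182.
Take all of Route 24 (4 pallets, value 36) — 61 pallets left.
Take all of Route 29 (13 pallets, value 48) — 48 pallets left.
Take all of Route 26 (25 pallets, value 51) — 23 pallets left.
All 14 pallets of Route 20 fit (value 20) — 9 remain.
9 pallets left: a 9/12 share of Route 1 gives 8×9/12 = 6.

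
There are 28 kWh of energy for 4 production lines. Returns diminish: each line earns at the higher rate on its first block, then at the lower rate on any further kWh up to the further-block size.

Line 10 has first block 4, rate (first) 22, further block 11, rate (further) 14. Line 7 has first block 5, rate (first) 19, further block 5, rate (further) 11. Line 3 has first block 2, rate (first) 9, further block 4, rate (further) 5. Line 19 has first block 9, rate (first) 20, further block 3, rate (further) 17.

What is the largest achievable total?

512

Rank every tier by rate: Line 10/T1 22 > Line 19/T1 20 > Line 7/T1 19 > Line 19/T2 17 > Line 10/T2 14 > Line 7/T2 11 > Line 3/T1 9 > Line 3/T2 5.
Line 10 T1 at 22: fill all 4 ; 24 left.
Fill Line 19 T1 block (9 at 20) ; 15 left.
Line 7 T1 at 19: fill all 5 ; 10 left.
Line 19/T2 (17): +3 ; 7 left.
Line 10/T2: +7 of 11 at 14; pool empty.
Total = 22×4 + 20×9 + 19×5 + 17×3 + 14×7 = 512.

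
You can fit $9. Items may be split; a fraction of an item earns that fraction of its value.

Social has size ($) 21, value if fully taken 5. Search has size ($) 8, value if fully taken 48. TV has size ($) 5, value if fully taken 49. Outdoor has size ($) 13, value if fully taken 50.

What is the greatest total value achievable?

Best value per unit of size first: TV 49/5≈9.8, Search 48/8≈6, Outdoor 50/13≈3.85, Social 5/21≈0.238.
Take all of TV (5 $, value 49) ; 4 $ left.
Fill the last 4 $ with part of Search: 4/8 of it earns 24.
Total value = 73.

73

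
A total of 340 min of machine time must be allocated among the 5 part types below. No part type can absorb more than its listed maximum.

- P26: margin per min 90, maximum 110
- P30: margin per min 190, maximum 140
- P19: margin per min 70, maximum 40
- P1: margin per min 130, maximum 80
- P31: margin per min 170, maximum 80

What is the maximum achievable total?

Highest margin per min first: P30 190 > P31 170 > P1 130 > P26 90 > P19 70.
P30: +140 to 140 (cap) → 200 left.
P31: +80 to 80 (cap) → 120 left.
Give P1 80 to hit its cap of 80 → 40 left.
P26 has room for 110 but only 40 remain, so it gets 40.
Total = 90×40 + 190×140 + 130×80 + 170×80 = 54200.

54200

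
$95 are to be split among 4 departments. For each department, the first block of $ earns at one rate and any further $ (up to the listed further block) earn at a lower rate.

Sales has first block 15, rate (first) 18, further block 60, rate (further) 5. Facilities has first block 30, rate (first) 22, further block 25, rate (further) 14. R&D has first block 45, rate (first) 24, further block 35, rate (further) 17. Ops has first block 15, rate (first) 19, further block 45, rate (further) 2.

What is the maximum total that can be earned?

Treat each block as its own option and order by rate: R&D/tier1 24 > Facilities/tier1 22 > Ops/tier1 19 > Sales/tier1 18 > R&D/tier2 17 > Facilities/tier2 14 > Sales/tier2 5 > Ops/tier2 2.
R&D/tier1 (24): +45 — 50 left.
Fill Facilities tier1 block (30 at 22) — 20 left.
Ops tier1 at 19: fill all 15 — 5 left.
Sales tier1 at 18: only 5 left, fill 5.
Total = 24×45 + 22×30 + 19×15 + 18×5 = 2115.

2115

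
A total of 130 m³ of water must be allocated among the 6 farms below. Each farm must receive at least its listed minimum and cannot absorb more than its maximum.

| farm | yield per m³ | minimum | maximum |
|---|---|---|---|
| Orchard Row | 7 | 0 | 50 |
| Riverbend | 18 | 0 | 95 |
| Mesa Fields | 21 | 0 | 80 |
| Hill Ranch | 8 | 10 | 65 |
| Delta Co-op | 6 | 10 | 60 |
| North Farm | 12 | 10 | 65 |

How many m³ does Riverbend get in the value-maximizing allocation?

20

Meeting every minimum uses 0+0+0+10+10+10 = 30 m³, leaving 100.
Order the farms by yield per m³: Mesa Fields 21 > Riverbend 18 > North Farm 12 > Hill Ranch 8 > Orchard Row 7 > Delta Co-op 6.
Give Mesa Fields 80 more to hit its cap of 80 ; 20 left.
Riverbend: +20 (room for 95) → 20. Pool exhausted.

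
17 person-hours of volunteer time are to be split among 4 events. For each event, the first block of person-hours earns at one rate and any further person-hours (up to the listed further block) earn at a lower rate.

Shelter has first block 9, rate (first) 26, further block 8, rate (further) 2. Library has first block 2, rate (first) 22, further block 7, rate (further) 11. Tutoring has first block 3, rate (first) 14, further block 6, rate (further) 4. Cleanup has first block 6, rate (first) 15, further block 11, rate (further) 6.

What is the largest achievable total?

Rank every tier by rate: Shelter/tier1 26 > Library/tier1 22 > Cleanup/tier1 15 > Tutoring/tier1 14 > Library/tier2 11 > Cleanup/tier2 6 > Tutoring/tier2 4 > Shelter/tier2 2.
Shelter tier1 at 26: fill all 9 ; 8 left.
Library/tier1 (22): +2 ; 6 left.
Fill Cleanup tier1 block (6 at 15) ; 0 left.
Total = 26×9 + 22×2 + 15×6 = 368.

368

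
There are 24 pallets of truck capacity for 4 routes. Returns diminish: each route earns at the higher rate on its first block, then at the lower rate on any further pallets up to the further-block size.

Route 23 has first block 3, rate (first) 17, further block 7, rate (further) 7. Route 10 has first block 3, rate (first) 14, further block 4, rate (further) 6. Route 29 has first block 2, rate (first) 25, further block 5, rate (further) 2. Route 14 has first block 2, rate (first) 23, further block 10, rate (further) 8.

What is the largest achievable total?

297

Order all 8 blocks by rate: Route 29/first 25 > Route 14/first 23 > Route 23/first 17 > Route 10/first 14 > Route 14/second 8 > Route 23/second 7 > Route 10/second 6 > Route 29/second 2.
Route 29 first at 25: fill all 2 → 22 left.
Route 14 first at 23: fill all 2 → 20 left.
Fill Route 23 first block (3 at 17) → 17 left.
Fill Route 10 first block (3 at 14) → 14 left.
Route 14 second at 8: fill all 10 → 4 left.
4 remain; put them into Route 23 second at 7.
Total = 25×2 + 23×2 + 17×3 + 14×3 + 8×10 + 7×4 = 297.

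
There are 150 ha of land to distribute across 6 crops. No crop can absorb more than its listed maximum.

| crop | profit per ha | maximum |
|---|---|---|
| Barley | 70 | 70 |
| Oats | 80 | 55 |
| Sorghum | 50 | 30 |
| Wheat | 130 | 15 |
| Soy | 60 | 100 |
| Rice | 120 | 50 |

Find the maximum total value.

14450

Highest profit per ha first: Wheat 130 > Rice 120 > Oats 80 > Barley 70 > Soy 60 > Sorghum 50.
Wheat: +15 to 15 (cap) ; 135 left.
Give Rice 50 to hit its cap of 50 ; 85 left.
Oats: +55 to 55 (cap) ; 30 left.
Only 30 left; Barley takes them to reach 30.
Total = 70×30 + 80×55 + 130×15 + 120×50 = 14450.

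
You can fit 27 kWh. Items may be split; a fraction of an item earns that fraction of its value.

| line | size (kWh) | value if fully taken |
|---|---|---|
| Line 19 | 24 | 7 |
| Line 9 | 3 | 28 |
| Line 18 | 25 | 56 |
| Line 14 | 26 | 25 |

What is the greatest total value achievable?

81.76

Rank by value-to-size ratio: Line 9 28/3≈9.33, Line 18 56/25≈2.24, Line 14 25/26≈0.962, Line 19 7/24≈0.292.
Take all of Line 9 (3 kWh, value 28) ; 24 kWh left.
Fill the last 24 kWh with part of Line 18: 24/25 of it earns 53.76.
Total value = 81.76.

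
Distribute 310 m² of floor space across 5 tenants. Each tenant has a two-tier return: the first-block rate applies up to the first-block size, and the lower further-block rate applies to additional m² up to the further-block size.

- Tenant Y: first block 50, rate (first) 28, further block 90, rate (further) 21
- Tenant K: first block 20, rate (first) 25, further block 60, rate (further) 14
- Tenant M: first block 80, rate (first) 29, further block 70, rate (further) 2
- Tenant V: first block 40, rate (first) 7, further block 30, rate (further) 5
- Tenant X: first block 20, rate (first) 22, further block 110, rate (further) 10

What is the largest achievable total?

Rank every tier by rate: Tenant M/T1 29 > Tenant Y/T1 28 > Tenant K/T1 25 > Tenant X/T1 22 > Tenant Y/T2 21 > Tenant K/T2 14 > Tenant X/T2 10 > Tenant V/T1 7 > Tenant V/T2 5 > Tenant M/T2 2.
Tenant M/T1 (29): +80 — 230 left.
Tenant Y/T1 (28): +50 — 180 left.
Tenant K/T1 (25): +20 — 160 left.
Tenant X/T1 (22): +20 — 140 left.
Tenant Y/T2 (21): +90 — 50 left.
Tenant K T2 at 14: only 50 left, fill 50.
Total = 29×80 + 28×50 + 25×20 + 22×20 + 21×90 + 14×50 = 7250.

7250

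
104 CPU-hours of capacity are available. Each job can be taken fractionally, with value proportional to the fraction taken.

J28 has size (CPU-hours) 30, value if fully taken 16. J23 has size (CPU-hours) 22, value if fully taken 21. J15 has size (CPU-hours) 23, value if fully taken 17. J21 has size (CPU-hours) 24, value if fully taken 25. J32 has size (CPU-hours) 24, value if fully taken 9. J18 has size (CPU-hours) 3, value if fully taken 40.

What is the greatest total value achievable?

Sort by value density: J18 40/3≈13.3, J21 25/24≈1.04, J23 21/22≈0.955, J15 17/23≈0.739, J28 16/30≈0.533, J32 9/24≈0.375.
All 3 CPU-hours of J18 fit (value 40) → 101 remain.
J21: take in full, 24 CPU-hours for value 25 → 77 left.
J23: take in full, 22 CPU-hours for value 21 → 55 left.
All 23 CPU-hours of J15 fit (value 17) → 32 remain.
All 30 CPU-hours of J28 fit (value 16) → 2 remain.
Fill the last 2 CPU-hours with part of J32: 2/24 of it earns 0.75.
Total value = 119.75.

119.75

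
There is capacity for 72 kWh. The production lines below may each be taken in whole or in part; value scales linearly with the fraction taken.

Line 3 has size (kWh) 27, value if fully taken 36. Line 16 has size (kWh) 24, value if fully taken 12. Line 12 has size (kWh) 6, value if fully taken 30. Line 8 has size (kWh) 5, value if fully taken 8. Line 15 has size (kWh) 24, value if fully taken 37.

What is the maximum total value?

Rank by value-to-size ratio: Line 12 30/6≈5, Line 8 8/5≈1.6, Line 15 37/24≈1.54, Line 3 36/27≈1.33, Line 16 12/24≈0.5.
All 6 kWh of Line 12 fit (value 30) → 66 remain.
Take all of Line 8 (5 kWh, value 8) → 61 kWh left.
Take all of Line 15 (24 kWh, value 37) → 37 kWh left.
Take all of Line 3 (27 kWh, value 36) → 10 kWh left.
Only 10 kWh remain; take 10/24 of Line 16 for value 12×10/24 = 5.
Total value = 116.

116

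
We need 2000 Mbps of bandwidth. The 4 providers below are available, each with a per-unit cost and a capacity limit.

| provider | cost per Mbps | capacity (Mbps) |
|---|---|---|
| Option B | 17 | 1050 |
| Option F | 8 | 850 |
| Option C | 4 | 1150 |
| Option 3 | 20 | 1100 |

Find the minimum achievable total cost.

Use providers in increasing cost order.
Take 1150 from Option C at 4 → need 850 more.
Option F (8): use full 850 → 0 Mbps to go.
Option B, Option 3: unused.
Cost = 1150×4 + 850×8 = 11400.

11400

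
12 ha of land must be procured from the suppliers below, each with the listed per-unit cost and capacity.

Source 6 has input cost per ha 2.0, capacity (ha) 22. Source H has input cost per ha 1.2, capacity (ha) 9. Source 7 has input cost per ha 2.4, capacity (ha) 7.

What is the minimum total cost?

Cheapest first:
Take 9 from Source H at 1.2 → need 3 more.
Source 6 at 2.0: take 3 of its 22 → requirement met.
Source 7: unused.
Cost = 9×1.2 + 3×2.0 = 16.8.

16.8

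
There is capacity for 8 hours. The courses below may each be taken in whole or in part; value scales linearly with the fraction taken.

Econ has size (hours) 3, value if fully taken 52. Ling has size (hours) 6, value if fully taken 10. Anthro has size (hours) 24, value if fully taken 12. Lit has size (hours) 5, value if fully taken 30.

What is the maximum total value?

82

Best value per unit of size first: Econ 52/3≈17.3, Lit 30/5≈6, Ling 10/6≈1.67, Anthro 12/24≈0.5.
Take all of Econ (3 hours, value 52) — 5 hours left.
Take all of Lit (5 hours, value 30) — 0 hours left.
Total value = 82.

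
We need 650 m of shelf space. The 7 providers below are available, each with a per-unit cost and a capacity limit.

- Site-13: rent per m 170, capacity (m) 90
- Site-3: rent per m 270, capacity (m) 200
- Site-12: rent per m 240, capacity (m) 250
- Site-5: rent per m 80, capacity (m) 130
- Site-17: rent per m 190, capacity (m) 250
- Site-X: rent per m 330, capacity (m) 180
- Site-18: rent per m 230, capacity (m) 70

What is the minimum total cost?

115700

Fill from the cheapest provider first.
Site-5 at 80: take all 130 m — 520 still needed.
Take 90 from Site-13 at 170 — need 430 more.
Site-17 at 190: take all 250 m — 180 still needed.
Take 70 from Site-18 at 230 — need 110 more.
Site-12 (240): take the remaining 110 — done.
Site-3, Site-X: unused.
Cost = 130×80 + 90×170 + 250×190 + 70×230 + 110×240 = 115700.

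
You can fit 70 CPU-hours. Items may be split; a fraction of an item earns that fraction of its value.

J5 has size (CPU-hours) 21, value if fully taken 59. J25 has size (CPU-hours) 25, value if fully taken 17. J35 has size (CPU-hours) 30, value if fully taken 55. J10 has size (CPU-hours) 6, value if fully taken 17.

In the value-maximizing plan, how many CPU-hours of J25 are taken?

13

Sort by value density: J10 17/6≈2.83, J5 59/21≈2.81, J35 55/30≈1.83, J25 17/25≈0.68.
Take all of J10 (6 CPU-hours, value 17) — 64 CPU-hours left.
J5: take in full, 21 CPU-hours for value 59 — 43 left.
All 30 CPU-hours of J35 fit (value 55) — 13 remain.
Only 13 CPU-hours remain; take 13/25 of J25 for value 17×13/25 = 8.84.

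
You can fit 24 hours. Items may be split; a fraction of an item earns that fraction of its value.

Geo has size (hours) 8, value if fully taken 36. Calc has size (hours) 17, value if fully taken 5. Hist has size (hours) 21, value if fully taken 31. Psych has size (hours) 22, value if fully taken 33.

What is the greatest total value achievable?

Rank by value-to-size ratio: Geo 36/8≈4.5, Psych 33/22≈1.5, Hist 31/21≈1.48, Calc 5/17≈0.294.
Geo: take in full, 8 hours for value 36 ; 16 left.
16 hours left: a 16/22 share of Psych gives 33×16/22 = 24.
Total value = 60.

60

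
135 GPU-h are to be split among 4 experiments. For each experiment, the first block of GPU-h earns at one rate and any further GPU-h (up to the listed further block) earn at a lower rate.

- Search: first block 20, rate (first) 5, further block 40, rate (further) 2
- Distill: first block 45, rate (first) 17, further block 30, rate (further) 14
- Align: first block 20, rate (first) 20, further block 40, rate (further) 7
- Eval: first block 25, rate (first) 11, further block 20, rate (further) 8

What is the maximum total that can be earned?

1980

Order all 8 blocks by rate: Align/first 20 > Distill/first 17 > Distill/second 14 > Eval/first 11 > Eval/second 8 > Align/second 7 > Search/first 5 > Search/second 2.
Align first at 20: fill all 20 — 115 left.
Distill/first (17): +45 — 70 left.
Distill/second (14): +30 — 40 left.
Eval/first (11): +25 — 15 left.
15 remain; put them into Eval second at 8.
Total = 20×20 + 17×45 + 14×30 + 11×25 + 8×15 = 1980.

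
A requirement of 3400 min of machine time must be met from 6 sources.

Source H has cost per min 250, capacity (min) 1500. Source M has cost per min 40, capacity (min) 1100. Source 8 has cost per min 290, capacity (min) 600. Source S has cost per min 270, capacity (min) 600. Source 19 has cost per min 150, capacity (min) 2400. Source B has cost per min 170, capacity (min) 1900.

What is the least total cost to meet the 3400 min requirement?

Fill from the cheapest source first.
Source M at 40: take all 1100 min — 2300 still needed.
Source 19 (150): take the remaining 2300 — done.
Source B, Source H, Source S, Source 8: unused.
Cost = 1100×40 + 2300×150 = 389000.

389000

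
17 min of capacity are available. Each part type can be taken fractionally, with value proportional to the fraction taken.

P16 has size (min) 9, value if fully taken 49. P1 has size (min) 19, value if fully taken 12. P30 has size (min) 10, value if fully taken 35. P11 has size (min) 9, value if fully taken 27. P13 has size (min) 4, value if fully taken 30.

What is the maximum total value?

Sort by value density: P13 30/4≈7.5, P16 49/9≈5.44, P30 35/10≈3.5, P11 27/9≈3, P1 12/19≈0.632.
All 4 min of P13 fit (value 30) ; 13 remain.
Take all of P16 (9 min, value 49) ; 4 min left.
Fill the last 4 min with part of P30: 4/10 of it earns 14.
Total value = 93.

93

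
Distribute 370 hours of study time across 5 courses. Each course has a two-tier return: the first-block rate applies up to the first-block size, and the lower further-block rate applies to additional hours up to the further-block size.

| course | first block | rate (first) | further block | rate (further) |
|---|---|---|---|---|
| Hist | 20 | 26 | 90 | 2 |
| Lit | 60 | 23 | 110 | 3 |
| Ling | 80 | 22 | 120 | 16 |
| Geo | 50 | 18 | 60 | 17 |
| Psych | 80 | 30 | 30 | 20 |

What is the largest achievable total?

8410

Order all 10 blocks by rate: Psych/tier1 30 > Hist/tier1 26 > Lit/tier1 23 > Ling/tier1 22 > Psych/tier2 20 > Geo/tier1 18 > Geo/tier2 17 > Ling/tier2 16 > Lit/tier2 3 > Hist/tier2 2.
Psych/tier1 (30): +80 ; 290 left.
Hist tier1 at 26: fill all 20 ; 270 left.
Fill Lit tier1 block (60 at 23) ; 210 left.
Ling tier1 at 22: fill all 80 ; 130 left.
Psych/tier2 (20): +30 ; 100 left.
Geo/tier1 (18): +50 ; 50 left.
Geo/tier2: +50 of 60 at 17; pool empty.
Total = 30×80 + 26×20 + 23×60 + 22×80 + 20×30 + 18×50 + 17×50 = 8410.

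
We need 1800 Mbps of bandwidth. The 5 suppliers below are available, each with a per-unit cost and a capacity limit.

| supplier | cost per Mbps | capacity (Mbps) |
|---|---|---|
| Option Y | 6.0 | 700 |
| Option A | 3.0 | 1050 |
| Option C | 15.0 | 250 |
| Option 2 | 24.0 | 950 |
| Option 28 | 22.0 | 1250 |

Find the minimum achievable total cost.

8100

Fill from the cheapest supplier first.
Option A at 3.0: take all 1050 Mbps ; 750 still needed.
Option Y at 6.0: take all 700 Mbps ; 50 still needed.
Option C at 15.0: take 50 of its 250 ; requirement met.
Option 28, Option 2: unused.
Cost = 1050×3.0 + 700×6.0 + 50×15.0 = 8100.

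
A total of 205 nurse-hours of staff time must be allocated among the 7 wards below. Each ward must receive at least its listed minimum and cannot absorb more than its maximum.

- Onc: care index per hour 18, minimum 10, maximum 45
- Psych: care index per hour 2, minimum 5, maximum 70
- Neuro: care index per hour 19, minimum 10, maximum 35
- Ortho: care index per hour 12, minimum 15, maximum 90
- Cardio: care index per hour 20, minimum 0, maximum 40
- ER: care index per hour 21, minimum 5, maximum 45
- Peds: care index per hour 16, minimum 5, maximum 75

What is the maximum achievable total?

Meeting every minimum uses 10+5+10+15+0+5+5 = 50 nurse-hours, leaving 155.
Highest care index per hour first: ER 21 > Cardio 20 > Neuro 19 > Onc 18 > Peds 16 > Ortho 12 > Psych 2.
ER takes 40 more to reach its cap of 45 — 115 left.
Cardio: +40 to 40 (cap) — 75 left.
Neuro takes 25 more to reach its cap of 35 — 50 left.
Onc takes 35 more to reach its cap of 45 — 15 left.
Only 15 left; Peds takes them to reach 20.
Total = 18×45 + 2×5 + 19×35 + 12×15 + 20×40 + 21×45 + 16×20 = 3730.

3730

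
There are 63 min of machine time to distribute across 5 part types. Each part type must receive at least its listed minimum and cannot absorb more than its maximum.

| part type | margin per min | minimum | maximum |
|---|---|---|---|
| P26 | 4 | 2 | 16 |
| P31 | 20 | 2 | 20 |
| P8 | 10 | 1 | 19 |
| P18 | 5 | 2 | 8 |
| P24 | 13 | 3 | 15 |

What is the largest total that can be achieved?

Meeting every minimum uses 2+2+1+2+3 = 10 min, leaving 53.
Order the part types by margin per min: P31 20 > P24 13 > P8 10 > P18 5 > P26 4.
Give P31 18 more to hit its cap of 20 — 35 left.
P24: +12 to 15 (cap) — 23 left.
P8 takes 18 more to reach its cap of 19 — 5 left.
P18 has room for 6 more but only 5 remain, so it gets 7.
Total = 4×2 + 20×20 + 10×19 + 5×7 + 13×15 = 828.

828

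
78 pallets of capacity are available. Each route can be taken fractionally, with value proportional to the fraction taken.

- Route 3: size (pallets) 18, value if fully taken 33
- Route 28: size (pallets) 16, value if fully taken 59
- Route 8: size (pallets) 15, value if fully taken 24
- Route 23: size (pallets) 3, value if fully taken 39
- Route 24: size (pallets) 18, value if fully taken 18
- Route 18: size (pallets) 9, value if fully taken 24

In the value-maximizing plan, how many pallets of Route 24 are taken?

Best value per unit of size first: Route 23 39/3≈13, Route 28 59/16≈3.69, Route 18 24/9≈2.67, Route 3 33/18≈1.83, Route 8 24/15≈1.6, Route 24 18/18≈1.
All 3 pallets of Route 23 fit (value 39) — 75 remain.
Route 28: take in full, 16 pallets for value 59 — 59 left.
Take all of Route 18 (9 pallets, value 24) — 50 pallets left.
Route 3: take in full, 18 pallets for value 33 — 32 left.
Take all of Route 8 (15 pallets, value 24) — 17 pallets left.
Only 17 pallets remain; take 17/18 of Route 24 for value 18×17/18 = 17.

17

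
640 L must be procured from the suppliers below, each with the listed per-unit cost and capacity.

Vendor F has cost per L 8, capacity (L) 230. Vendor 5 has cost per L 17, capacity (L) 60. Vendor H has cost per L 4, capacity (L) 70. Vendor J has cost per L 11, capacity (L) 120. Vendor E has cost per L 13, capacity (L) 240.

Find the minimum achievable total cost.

Fill from the cheapest supplier first.
Vendor H (4): use full 70 → 570 L to go.
Vendor F (8): use full 230 → 340 L to go.
Vendor J at 11: take all 120 L → 220 still needed.
Take 220 from Vendor E at 13 to finish.
Vendor 5: unused.
Cost = 70×4 + 230×8 + 120×11 + 220×13 = 6300.

6300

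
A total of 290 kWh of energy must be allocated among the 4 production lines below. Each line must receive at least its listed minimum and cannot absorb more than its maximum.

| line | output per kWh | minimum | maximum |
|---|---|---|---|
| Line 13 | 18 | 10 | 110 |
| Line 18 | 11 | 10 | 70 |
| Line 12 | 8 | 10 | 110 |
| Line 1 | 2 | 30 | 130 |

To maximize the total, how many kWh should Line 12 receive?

Meeting every minimum uses 10+10+10+30 = 60 kWh, leaving 230.
Highest output per kWh first: Line 13 18 > Line 18 11 > Line 12 8 > Line 1 2.
Give Line 13 100 more to hit its cap of 110 — 130 left.
Line 18 takes 60 more to reach its cap of 70 — 70 left.
Only 70 left; Line 12 takes them to reach 80.

80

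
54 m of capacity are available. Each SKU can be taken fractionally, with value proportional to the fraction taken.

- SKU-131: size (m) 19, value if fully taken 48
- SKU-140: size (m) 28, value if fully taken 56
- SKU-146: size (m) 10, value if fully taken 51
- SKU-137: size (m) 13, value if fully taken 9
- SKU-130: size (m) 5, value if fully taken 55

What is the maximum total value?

Rank by value-to-size ratio: SKU-130 55/5≈11, SKU-146 51/10≈5.1, SKU-131 48/19≈2.53, SKU-140 56/28≈2, SKU-137 9/13≈0.692.
All 5 m of SKU-130 fit (value 55) → 49 remain.
All 10 m of SKU-146 fit (value 51) → 39 remain.
SKU-131: take in full, 19 m for value 48 → 20 left.
Only 20 m remain; take 20/28 of SKU-140 for value 56×20/28 = 40.
Total value = 194.

194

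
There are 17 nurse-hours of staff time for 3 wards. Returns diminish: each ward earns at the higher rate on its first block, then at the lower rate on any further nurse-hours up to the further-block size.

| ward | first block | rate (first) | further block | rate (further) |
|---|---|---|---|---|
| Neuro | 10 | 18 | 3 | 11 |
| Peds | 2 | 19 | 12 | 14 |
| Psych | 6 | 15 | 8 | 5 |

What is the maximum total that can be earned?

Rank every tier by rate: Peds/tier1 19 > Neuro/tier1 18 > Psych/tier1 15 > Peds/tier2 14 > Neuro/tier2 11 > Psych/tier2 5.
Fill Peds tier1 block (2 at 19) → 15 left.
Fill Neuro tier1 block (10 at 18) → 5 left.
Psych/tier1: +5 of 6 at 15; pool empty.
Total = 19×2 + 18×10 + 15×5 = 293.

293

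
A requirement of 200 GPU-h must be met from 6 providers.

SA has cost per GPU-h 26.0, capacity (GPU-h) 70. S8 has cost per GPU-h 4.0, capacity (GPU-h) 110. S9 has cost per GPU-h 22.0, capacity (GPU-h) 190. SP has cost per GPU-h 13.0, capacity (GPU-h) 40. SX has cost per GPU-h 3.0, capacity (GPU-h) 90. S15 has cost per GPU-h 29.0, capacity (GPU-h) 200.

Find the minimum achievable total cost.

710

Use providers in increasing cost order.
SX at 3.0: take all 90 GPU-h — 110 still needed.
S8 at 4.0: take all 110 GPU-h — 0 still needed.
SP, S9, SA, S15: unused.
Cost = 90×3.0 + 110×4.0 = 710.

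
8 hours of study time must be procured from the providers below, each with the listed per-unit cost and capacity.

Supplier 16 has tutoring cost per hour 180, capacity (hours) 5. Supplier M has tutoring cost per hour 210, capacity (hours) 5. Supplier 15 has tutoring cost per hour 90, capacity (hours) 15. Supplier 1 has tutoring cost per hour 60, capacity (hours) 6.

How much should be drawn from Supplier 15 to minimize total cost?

Fill from the cheapest provider first.
Supplier 1 at 60: take all 6 hours ; 2 still needed.
Supplier 15 (90): take the remaining 2 ; done.
Supplier 16, Supplier M: unused.

2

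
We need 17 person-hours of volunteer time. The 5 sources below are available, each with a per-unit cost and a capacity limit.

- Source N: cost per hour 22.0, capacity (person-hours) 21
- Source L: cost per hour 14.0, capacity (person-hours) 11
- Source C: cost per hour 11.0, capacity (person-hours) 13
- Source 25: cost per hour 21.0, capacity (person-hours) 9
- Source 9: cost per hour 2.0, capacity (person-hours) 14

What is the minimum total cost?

61

Use sources in increasing cost order.
Take 14 from Source 9 at 2.0 → need 3 more.
Source C (11.0): take the remaining 3 → done.
Source L, Source 25, Source N: unused.
Cost = 14×2.0 + 3×11.0 = 61.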